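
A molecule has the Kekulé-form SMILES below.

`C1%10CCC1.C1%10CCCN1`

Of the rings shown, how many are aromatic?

The SMILES encodes a four-membered saturated carbon ring; a five-membered saturated ring of four carbons and one N–H nitrogen.
The 4-membered ring has only sp³ atoms, so it is not fully conjugated — not aromatic (cyclobutane).
The 5-membered ring with one N–H has only sp³ atoms, so it is not fully conjugated — not aromatic (pyrrolidine).
None of the rings are aromatic. Total: 0.

0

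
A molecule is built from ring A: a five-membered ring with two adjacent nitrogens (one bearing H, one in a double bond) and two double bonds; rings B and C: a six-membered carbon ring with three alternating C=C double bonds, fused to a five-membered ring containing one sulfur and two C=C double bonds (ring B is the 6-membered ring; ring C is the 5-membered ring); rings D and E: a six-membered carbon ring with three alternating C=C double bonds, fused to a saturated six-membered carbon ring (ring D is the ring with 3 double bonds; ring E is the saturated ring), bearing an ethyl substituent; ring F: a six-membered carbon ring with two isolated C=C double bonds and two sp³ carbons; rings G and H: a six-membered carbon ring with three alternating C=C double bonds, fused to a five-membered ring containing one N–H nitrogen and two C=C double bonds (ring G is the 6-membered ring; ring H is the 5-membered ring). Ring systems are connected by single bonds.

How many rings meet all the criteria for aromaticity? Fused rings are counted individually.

Ring A is fully conjugated (every ring atom contributes a p orbital); 2 ring double bonds (4 π electrons) plus a heteroatom lone pair (2) give 6 π electrons. Since 6 = 4n+2 (n=1), ring A is aromatic (pyrazole).
Rings B and C form a fused bicyclic system (with one sulfur) with 9 sp² atoms and 10 π electrons from ring double bonds plus a heteroatom lone pair. 10 = 4(2)+2, so the system is aromatic and both rings count as aromatic (benzothiophene).
Ring D is fully conjugated (every ring atom contributes a p orbital); 3 ring double bonds give 6 π electrons. That satisfies 4n+2 with n=1, so ring D is aromatic (benzene ring).
Ring E has four sp³ carbons, so it is not fully conjugated — not aromatic (cyclohexane ring).
Ring F has two sp³ carbons, so it is not fully conjugated — not aromatic (1,4-cyclohexadiene).
Rings G and H form a fused bicyclic system (with one N–H) with 9 sp² atoms and 10 π electrons from ring double bonds plus a heteroatom lone pair. 10 = 4(2)+2, so the system is aromatic and both rings count as aromatic (indole).
Aromatic: A, B, C, D, G, H. Total: 6.

6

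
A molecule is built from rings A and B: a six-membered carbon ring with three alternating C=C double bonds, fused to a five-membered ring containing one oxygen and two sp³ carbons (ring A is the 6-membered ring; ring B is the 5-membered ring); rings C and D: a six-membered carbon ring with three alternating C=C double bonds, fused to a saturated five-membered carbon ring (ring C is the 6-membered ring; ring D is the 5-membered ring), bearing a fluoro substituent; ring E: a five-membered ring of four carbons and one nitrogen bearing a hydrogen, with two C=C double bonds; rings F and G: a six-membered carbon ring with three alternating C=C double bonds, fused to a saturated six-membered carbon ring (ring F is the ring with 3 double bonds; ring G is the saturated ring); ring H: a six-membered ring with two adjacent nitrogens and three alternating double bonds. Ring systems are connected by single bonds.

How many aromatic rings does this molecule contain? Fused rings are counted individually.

5

Ring A is planar and fully conjugated; 3 ring double bonds give 6 π electrons. 6 = 4(1)+2, so ring A is aromatic (benzene ring).
Ring B has two sp³ carbons, so it is not fully conjugated — not aromatic (oxolane ring).
Ring C is fully conjugated (every ring atom contributes a p orbital); 3 ring double bonds give 6 π electrons. 6 = 4(1)+2, so ring C is aromatic (benzene ring).
Ring D has three sp³ carbons, so it is not fully conjugated — not aromatic (cyclopentane ring).
Ring E is fully conjugated (every ring atom contributes a p orbital); 2 ring double bonds (4 π electrons) plus a heteroatom lone pair (2) give 6 π electrons. Since 6 = 4n+2 (n=1), ring E is aromatic (pyrrole).
Ring F is planar and fully conjugated; 3 ring double bonds give 6 π electrons. 6 = 4(1)+2, so ring F is aromatic (benzene ring).
Ring G has four sp³ carbons, so it is not fully conjugated — not aromatic (cyclohexane ring).
Ring H is planar and fully conjugated; 3 ring double bonds give 6 π electrons. That satisfies 4n+2 with n=1, so ring H is aromatic (pyridazine).
Aromatic: A, C, E, F, H. Total: 5.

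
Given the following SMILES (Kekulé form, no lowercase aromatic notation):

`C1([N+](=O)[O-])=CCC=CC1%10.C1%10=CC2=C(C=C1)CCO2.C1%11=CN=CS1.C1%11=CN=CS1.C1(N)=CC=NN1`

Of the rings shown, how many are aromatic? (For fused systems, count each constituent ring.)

The SMILES encodes a six-membered carbon ring with two isolated C=C double bonds and two sp³ carbons; a six-membered carbon ring with three alternating C=C double bonds, fused to a five-membered ring containing one oxygen and two sp³ carbons; a five-membered ring with a sulfur at position 1 and a nitrogen at position 3 (in a C=N bond), with two double bonds; a five-membered ring with a sulfur at position 1 and a nitrogen at position 3 (in a C=N bond), with two double bonds; a five-membered ring with two adjacent nitrogens (one bearing H, one in a double bond) and two double bonds.
The 6-membered ring has two sp³ carbons, so it is not fully conjugated — not aromatic (1,4-cyclohexadiene).
The second 6-membered ring has a continuous p-orbital overlap around the ring; 3 ring double bonds give 6 π electrons. That satisfies 4n+2 with n=1, so it is aromatic (benzene ring).
The 5-membered ring with one oxygen has two sp³ carbons, so it is not fully conjugated — not aromatic (oxolane ring).
The 5-membered ring with one sulfur and one =N– is planar and fully conjugated; 2 ring double bonds (4 π electrons) plus a heteroatom lone pair (2) give 6 π electrons. 6 = 4(1)+2, so it is aromatic (thiazole).
The second 5-membered ring with one sulfur and one =N– is fully conjugated (every ring atom contributes a p orbital); 2 ring double bonds (4 π electrons) plus a heteroatom lone pair (2) give 6 π electrons. 6 = 4(1)+2, so it is aromatic (thiazole).
The 5-membered ring with two adjacent nitrogens (one N–H, one =N–) has a continuous p-orbital overlap around the ring; 2 ring double bonds (4 π electrons) plus a heteroatom lone pair (2) give 6 π electrons. Since 6 = 4n+2 (n=1), it is aromatic (pyrazole).
4 of the 6 rings are aromatic. Total: 4.

4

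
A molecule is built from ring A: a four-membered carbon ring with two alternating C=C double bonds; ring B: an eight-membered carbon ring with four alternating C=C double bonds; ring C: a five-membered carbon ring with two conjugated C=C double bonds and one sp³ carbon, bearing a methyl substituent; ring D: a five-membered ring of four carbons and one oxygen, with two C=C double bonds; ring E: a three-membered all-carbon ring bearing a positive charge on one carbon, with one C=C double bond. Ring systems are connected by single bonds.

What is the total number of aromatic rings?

2

Ring A has only sp² ring atoms; a planar conformation would have a fully conjugated π system of 4 electrons. But 4 = 4(1), which is 4n not 4n+2, so ring A is not aromatic (cyclobutadiene) — cyclobutadiene is antiaromatic and distorts to a rectangle.
Ring B has only sp² ring atoms; a planar conformation would have a fully conjugated π system of 8 electrons. But 8 = 4(2), which is 4n not 4n+2, so ring B is not aromatic (cyclooctatetraene) — cyclooctatetraene distorts into a non-planar tub to avoid antiaromaticity.
Ring C has one sp³ carbon, so it is not fully conjugated — not aromatic (cyclopentadiene).
Ring D is fully conjugated (every ring atom contributes a p orbital); 2 ring double bonds (4 π electrons) plus a heteroatom lone pair (2) give 6 π electrons. 6 = 4(1)+2, so ring D is aromatic (furan).
Ring E is planar and fully conjugated; 1 ring double bond (2 π electrons) plus the carbocation's empty p orbital (0, but keeps the ring conjugated) give 2 π electrons. 2 = 4(0)+2, so ring E is aromatic (cyclopropenyl cation).
Aromatic: D, E. Total: 2.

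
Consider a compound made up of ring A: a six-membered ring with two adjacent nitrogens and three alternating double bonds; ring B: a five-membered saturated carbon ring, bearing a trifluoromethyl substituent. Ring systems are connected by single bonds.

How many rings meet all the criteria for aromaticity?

1

Ring A is planar and fully conjugated; 3 ring double bonds give 6 π electrons. Since 6 = 4n+2 (n=1), ring A is aromatic (pyridazine).
Ring B has only sp³ atoms, so it is not fully conjugated — not aromatic (cyclopentane).
Aromatic: A. Total: 1.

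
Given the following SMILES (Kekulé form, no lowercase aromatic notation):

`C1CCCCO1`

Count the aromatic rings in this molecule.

The SMILES encodes a six-membered saturated ring of five carbons and one oxygen.
The 6-membered ring with one oxygen has only sp³ atoms, so it is not fully conjugated — not aromatic (tetrahydropyran).

0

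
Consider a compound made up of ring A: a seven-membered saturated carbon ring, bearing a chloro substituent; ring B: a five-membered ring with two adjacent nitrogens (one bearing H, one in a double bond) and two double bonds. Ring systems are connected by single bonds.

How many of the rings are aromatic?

Ring A has only sp³ atoms, so it is not fully conjugated — not aromatic (cycloheptane).
Ring B has a continuous p-orbital overlap around the ring; 2 ring double bonds (4 π electrons) plus a heteroatom lone pair (2) give 6 π electrons. 6 = 4(1)+2, so ring B is aromatic (pyrazole).
Aromatic: B. Total: 1.

1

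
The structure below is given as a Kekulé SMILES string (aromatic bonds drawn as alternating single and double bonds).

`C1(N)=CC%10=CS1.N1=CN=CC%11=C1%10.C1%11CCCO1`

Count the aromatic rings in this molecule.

2

The SMILES encodes a five-membered ring of four carbons and one sulfur, with two C=C double bonds; a six-membered ring with nitrogens at positions 1 and 3 and three alternating double bonds; a five-membered saturated ring of four carbons and one oxygen.
The 5-membered ring with one sulfur is planar and fully conjugated; 2 ring double bonds (4 π electrons) plus a heteroatom lone pair (2) give 6 π electrons. 6 = 4(1)+2, so it is aromatic (thiophene).
The 6-membered ring with two nitrogens (1,3) is fully conjugated (every ring atom contributes a p orbital); 3 ring double bonds give 6 π electrons. Since 6 = 4n+2 (n=1), it is aromatic (pyrimidine).
The 5-membered ring with one oxygen has only sp³ atoms, so it is not fully conjugated — not aromatic (tetrahydrofuran).
2 of the 3 rings are aromatic. Total: 2.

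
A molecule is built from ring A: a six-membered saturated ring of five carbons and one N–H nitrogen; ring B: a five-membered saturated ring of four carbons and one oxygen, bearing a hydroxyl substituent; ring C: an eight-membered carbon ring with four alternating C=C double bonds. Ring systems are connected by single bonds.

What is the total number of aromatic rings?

Ring A has only sp³ atoms, so it is not fully conjugated — not aromatic (piperidine).
Ring B has only sp³ atoms, so it is not fully conjugated — not aromatic (tetrahydrofuran).
Ring C has only sp² ring atoms; a planar conformation would have a fully conjugated π system of 8 electrons. But 8 = 4(2), which is 4n not 4n+2, so ring C is not aromatic (cyclooctatetraene) — cyclooctatetraene distorts into a non-planar tub to avoid antiaromaticity.
No ring is aromatic. Total: 0.

0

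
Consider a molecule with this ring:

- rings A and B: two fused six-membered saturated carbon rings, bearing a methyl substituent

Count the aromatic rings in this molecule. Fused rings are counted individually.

Ring A has only sp³ atoms, so it is not fully conjugated — not aromatic (cyclohexane ring).
Ring B has only sp³ atoms, so it is not fully conjugated — not aromatic (cyclohexane ring).
No ring is aromatic. Total: 0.

0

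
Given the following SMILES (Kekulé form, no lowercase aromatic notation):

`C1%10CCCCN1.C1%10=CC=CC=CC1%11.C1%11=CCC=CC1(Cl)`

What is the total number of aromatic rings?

0

The SMILES encodes a six-membered saturated ring of five carbons and one N–H nitrogen; a seven-membered carbon ring with three C=C double bonds and one sp³ carbon; a six-membered carbon ring with two isolated C=C double bonds and two sp³ carbons.
The 6-membered ring with one N–H has only sp³ atoms, so it is not fully conjugated — not aromatic (piperidine).
The 7-membered ring has one sp³ carbon, so it is not fully conjugated — not aromatic (cycloheptatriene).
The 6-membered ring has two sp³ carbons, so it is not fully conjugated — not aromatic (1,4-cyclohexadiene).
None of the rings are aromatic. Total: 0.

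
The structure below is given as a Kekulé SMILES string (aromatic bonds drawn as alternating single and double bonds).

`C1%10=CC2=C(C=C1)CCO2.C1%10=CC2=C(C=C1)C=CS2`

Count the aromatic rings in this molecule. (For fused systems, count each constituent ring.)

3

The SMILES encodes a six-membered carbon ring with three alternating C=C double bonds, fused to a five-membered ring containing one oxygen and two sp³ carbons; a six-membered carbon ring with three alternating C=C double bonds, fused to a five-membered ring containing one sulfur and two C=C double bonds.
The 6-membered ring is planar and fully conjugated; 3 ring double bonds give 6 π electrons. That satisfies 4n+2 with n=1, so it is aromatic (benzene ring).
The 5-membered ring with one oxygen has two sp³ carbons, so it is not fully conjugated — not aromatic (oxolane ring).
The fused 6/5-membered bicyclic (with one sulfur) is a single π system with 9 sp² atoms and 10 π electrons from ring double bonds plus a heteroatom lone pair. 10 = 4(2)+2, so the system is aromatic and both rings count as aromatic (benzothiophene).
3 of the 4 rings are aromatic. Total: 3.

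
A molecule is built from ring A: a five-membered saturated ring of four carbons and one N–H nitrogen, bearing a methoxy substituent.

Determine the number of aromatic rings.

Ring A has only sp³ atoms, so it is not fully conjugated — not aromatic (pyrrolidine).

0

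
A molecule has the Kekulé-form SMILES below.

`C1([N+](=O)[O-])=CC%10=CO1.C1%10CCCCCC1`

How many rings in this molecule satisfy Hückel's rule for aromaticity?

The SMILES encodes a five-membered ring of four carbons and one oxygen, with two C=C double bonds; a seven-membered saturated carbon ring.
The 5-membered ring with one oxygen is planar and fully conjugated; 2 ring double bonds (4 π electrons) plus a heteroatom lone pair (2) give 6 π electrons. 6 = 4(1)+2, so it is aromatic (furan).
The 7-membered ring has only sp³ atoms, so it is not fully conjugated — not aromatic (cycloheptane).
1 of the 2 rings is aromatic. Total: 1.

1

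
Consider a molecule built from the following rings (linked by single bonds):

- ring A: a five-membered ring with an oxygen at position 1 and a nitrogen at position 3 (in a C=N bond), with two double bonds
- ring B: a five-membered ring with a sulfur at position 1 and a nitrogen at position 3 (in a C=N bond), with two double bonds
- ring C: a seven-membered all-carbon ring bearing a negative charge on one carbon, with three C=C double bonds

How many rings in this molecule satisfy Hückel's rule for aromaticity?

Ring A has a continuous p-orbital overlap around the ring; 2 ring double bonds (4 π electrons) plus a heteroatom lone pair (2) give 6 π electrons. 6 = 4(1)+2, so ring A is aromatic (oxazole).
Ring B is fully conjugated (every ring atom contributes a p orbital); 2 ring double bonds (4 π electrons) plus a heteroatom lone pair (2) give 6 π electrons. Since 6 = 4n+2 (n=1), ring B is aromatic (thiazole).
Ring C has only sp² ring atoms; a planar conformation would have a fully conjugated π system of 8 electrons. But 8 = 4(2), which is 4n not 4n+2, so ring C is not aromatic (cycloheptatrienyl anion).
Aromatic: A, B. Total: 2.

2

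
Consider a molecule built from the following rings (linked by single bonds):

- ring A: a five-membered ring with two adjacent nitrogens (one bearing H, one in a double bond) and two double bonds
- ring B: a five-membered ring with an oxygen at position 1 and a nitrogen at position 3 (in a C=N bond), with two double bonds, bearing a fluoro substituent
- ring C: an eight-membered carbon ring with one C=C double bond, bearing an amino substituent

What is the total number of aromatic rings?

2

Ring A has a continuous p-orbital overlap around the ring; 2 ring double bonds (4 π electrons) plus a heteroatom lone pair (2) give 6 π electrons. 6 = 4(1)+2, so ring A is aromatic (pyrazole).
Ring B is fully conjugated (every ring atom contributes a p orbital); 2 ring double bonds (4 π electrons) plus a heteroatom lone pair (2) give 6 π electrons. Since 6 = 4n+2 (n=1), ring B is aromatic (oxazole).
Ring C has six sp³ carbons, so it is not fully conjugated — not aromatic (cyclooctene).
Aromatic: A, B. Total: 2.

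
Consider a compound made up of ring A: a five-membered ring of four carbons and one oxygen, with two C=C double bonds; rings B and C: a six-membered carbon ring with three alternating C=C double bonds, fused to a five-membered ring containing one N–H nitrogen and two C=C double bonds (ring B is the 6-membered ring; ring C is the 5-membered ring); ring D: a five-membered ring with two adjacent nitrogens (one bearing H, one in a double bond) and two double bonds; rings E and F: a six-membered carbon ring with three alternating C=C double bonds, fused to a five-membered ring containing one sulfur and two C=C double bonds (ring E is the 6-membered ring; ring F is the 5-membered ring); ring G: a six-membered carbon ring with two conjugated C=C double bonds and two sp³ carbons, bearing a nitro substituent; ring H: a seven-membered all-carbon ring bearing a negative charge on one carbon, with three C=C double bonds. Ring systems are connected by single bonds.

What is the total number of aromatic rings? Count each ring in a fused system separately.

6

Ring A is planar and fully conjugated; 2 ring double bonds (4 π electrons) plus a heteroatom lone pair (2) give 6 π electrons. Since 6 = 4n+2 (n=1), ring A is aromatic (furan).
Rings B and C form a fused bicyclic system (with one N–H) with 9 sp² atoms and 10 π electrons from ring double bonds plus a heteroatom lone pair. 10 = 4(2)+2, so the system is aromatic and both rings count as aromatic (indole).
Ring D is fully conjugated (every ring atom contributes a p orbital); 2 ring double bonds (4 π electrons) plus a heteroatom lone pair (2) give 6 π electrons. 6 = 4(1)+2, so ring D is aromatic (pyrazole).
Rings E and F form a fused bicyclic system (with one sulfur) with 9 sp² atoms and 10 π electrons from ring double bonds plus a heteroatom lone pair. 10 = 4(2)+2, so the system is aromatic and both rings count as aromatic (benzothiophene).
Ring G has two sp³ carbons, so it is not fully conjugated — not aromatic (1,3-cyclohexadiene).
Ring H has only sp² ring atoms; a planar conformation would have a fully conjugated π system of 8 electrons. But 8 = 4(2), which is 4n not 4n+2, so ring H is not aromatic (cycloheptatrienyl anion).
Aromatic: A, B, C, D, E, F. Total: 6.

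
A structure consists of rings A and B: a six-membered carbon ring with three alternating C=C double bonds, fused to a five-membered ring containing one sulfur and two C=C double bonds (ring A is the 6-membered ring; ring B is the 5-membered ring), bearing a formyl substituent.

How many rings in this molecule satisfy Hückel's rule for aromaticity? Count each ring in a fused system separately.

2

Rings A and B form a fused bicyclic system (with one sulfur) with 9 sp² atoms and 10 π electrons from ring double bonds plus a heteroatom lone pair. 10 = 4(2)+2, so the system is aromatic and both rings count as aromatic (benzothiophene).
Aromatic: A, B. Total: 2.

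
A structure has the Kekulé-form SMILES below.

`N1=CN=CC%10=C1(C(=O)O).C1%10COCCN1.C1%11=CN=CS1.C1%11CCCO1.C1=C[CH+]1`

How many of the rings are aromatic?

3

The SMILES encodes a six-membered ring with nitrogens at positions 1 and 3 and three alternating double bonds; a six-membered saturated ring with an oxygen and an N–H nitrogen at positions 1 and 4; a five-membered ring with a sulfur at position 1 and a nitrogen at position 3 (in a C=N bond), with two double bonds; a five-membered saturated ring of four carbons and one oxygen; a three-membered all-carbon ring bearing a positive charge on one carbon, with one C=C double bond.
The 6-membered ring with two nitrogens (1,3) has a continuous p-orbital overlap around the ring; 3 ring double bonds give 6 π electrons. Since 6 = 4n+2 (n=1), it is aromatic (pyrimidine).
The 6-membered ring with one oxygen and one N–H (1,4) has only sp³ atoms, so it is not fully conjugated — not aromatic (morpholine).
The 5-membered ring with one sulfur and one =N– is fully conjugated (every ring atom contributes a p orbital); 2 ring double bonds (4 π electrons) plus a heteroatom lone pair (2) give 6 π electrons. 6 = 4(1)+2, so it is aromatic (thiazole).
The 5-membered ring with one oxygen has only sp³ atoms, so it is not fully conjugated — not aromatic (tetrahydrofuran).
The 3-membered ring is planar and fully conjugated; 1 ring double bond (2 π electrons) plus the carbocation's empty p orbital (0, but keeps the ring conjugated) give 2 π electrons. Since 2 = 4n+2 (n=0), it is aromatic (cyclopropenyl cation).
3 of the 5 rings are aromatic. Total: 3.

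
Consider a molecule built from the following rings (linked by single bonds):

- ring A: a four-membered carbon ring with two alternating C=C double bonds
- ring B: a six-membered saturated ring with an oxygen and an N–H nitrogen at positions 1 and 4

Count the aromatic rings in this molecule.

0

Ring A has only sp² ring atoms; a planar conformation would have a fully conjugated π system of 4 electrons. But 4 = 4(1), which is 4n not 4n+2, so ring A is not aromatic (cyclobutadiene) — cyclobutadiene is antiaromatic and distorts to a rectangle.
Ring B has only sp³ atoms, so it is not fully conjugated — not aromatic (morpholine).
No ring is aromatic. Total: 0.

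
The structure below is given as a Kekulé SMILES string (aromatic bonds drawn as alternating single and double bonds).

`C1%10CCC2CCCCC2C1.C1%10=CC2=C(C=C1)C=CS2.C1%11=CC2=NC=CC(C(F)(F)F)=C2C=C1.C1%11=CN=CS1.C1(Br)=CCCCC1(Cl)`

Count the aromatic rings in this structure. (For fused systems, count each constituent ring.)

5

The SMILES encodes two fused six-membered saturated carbon rings; a six-membered carbon ring with three alternating C=C double bonds, fused to a five-membered ring containing one sulfur and two C=C double bonds; two fused six-membered rings, each with three alternating double bonds; one ring is all carbon and the other has one ring nitrogen; a five-membered ring with a sulfur at position 1 and a nitrogen at position 3 (in a C=N bond), with two double bonds; a six-membered carbon ring with one C=C double bond.
The 6-membered ring has only sp³ atoms, so it is not fully conjugated — not aromatic (cyclohexane ring).
The second 6-membered ring has only sp³ atoms, so it is not fully conjugated — not aromatic (cyclohexane ring).
The fused 6/5-membered bicyclic (with one sulfur) is a single π system with 9 sp² atoms and 10 π electrons from ring double bonds plus a heteroatom lone pair. 10 = 4(2)+2, so the system is aromatic and both rings count as aromatic (benzothiophene).
The fused 6/6-membered bicyclic (with one nitrogen) is a single π system with 10 sp² atoms and 10 π electrons from ring double bonds. 10 = 4(2)+2, so the system is aromatic and both rings count as aromatic (quinoline).
The 5-membered ring with one sulfur and one =N– is planar and fully conjugated; 2 ring double bonds (4 π electrons) plus a heteroatom lone pair (2) give 6 π electrons. Since 6 = 4n+2 (n=1), it is aromatic (thiazole).
The third 6-membered ring has four sp³ carbons, so it is not fully conjugated — not aromatic (cyclohexene).
5 of the 8 rings are aromatic. Total: 5.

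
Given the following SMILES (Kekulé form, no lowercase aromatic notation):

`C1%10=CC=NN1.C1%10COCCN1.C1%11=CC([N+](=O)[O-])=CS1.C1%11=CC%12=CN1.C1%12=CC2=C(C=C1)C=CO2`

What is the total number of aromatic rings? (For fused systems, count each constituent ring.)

5

The SMILES encodes a five-membered ring with two adjacent nitrogens (one bearing H, one in a double bond) and two double bonds; a six-membered saturated ring with an oxygen and an N–H nitrogen at positions 1 and 4; a five-membered ring of four carbons and one sulfur, with two C=C double bonds; a five-membered ring of four carbons and one nitrogen bearing a hydrogen, with two C=C double bonds; a six-membered carbon ring with three alternating C=C double bonds, fused to a five-membered ring containing one oxygen and two C=C double bonds.
The 5-membered ring with two adjacent nitrogens (one N–H, one =N–) is planar and fully conjugated; 2 ring double bonds (4 π electrons) plus a heteroatom lone pair (2) give 6 π electrons. 6 = 4(1)+2, so it is aromatic (pyrazole).
The 6-membered ring with one oxygen and one N–H (1,4) has only sp³ atoms, so it is not fully conjugated — not aromatic (morpholine).
The 5-membered ring with one sulfur is planar and fully conjugated; 2 ring double bonds (4 π electrons) plus a heteroatom lone pair (2) give 6 π electrons. Since 6 = 4n+2 (n=1), it is aromatic (thiophene).
The 5-membered ring with one N–H is planar and fully conjugated; 2 ring double bonds (4 π electrons) plus a heteroatom lone pair (2) give 6 π electrons. Since 6 = 4n+2 (n=1), it is aromatic (pyrrole).
The fused 6/5-membered bicyclic (with one oxygen) is a single π system with 9 sp² atoms and 10 π electrons from ring double bonds plus a heteroatom lone pair. 10 = 4(2)+2, so the system is aromatic and both rings count as aromatic (benzofuran).
5 of the 6 rings are aromatic. Total: 5.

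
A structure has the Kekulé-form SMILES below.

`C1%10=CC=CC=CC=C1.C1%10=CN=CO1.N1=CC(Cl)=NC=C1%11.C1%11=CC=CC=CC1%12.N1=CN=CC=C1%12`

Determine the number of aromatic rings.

The SMILES encodes an eight-membered carbon ring with four alternating C=C double bonds; a five-membered ring with an oxygen at position 1 and a nitrogen at position 3 (in a C=N bond), with two double bonds; a six-membered ring with nitrogens at positions 1 and 4 and three alternating double bonds; a seven-membered carbon ring with three C=C double bonds and one sp³ carbon; a six-membered ring with nitrogens at positions 1 and 3 and three alternating double bonds.
The 8-membered ring has only sp² ring atoms; a planar conformation would have a fully conjugated π system of 8 electrons. But 8 = 4(2), which is 4n not 4n+2, so it is not aromatic (cyclooctatetraene) — cyclooctatetraene distorts into a non-planar tub to avoid antiaromaticity.
The 5-membered ring with one oxygen and one =N– is fully conjugated (every ring atom contributes a p orbital); 2 ring double bonds (4 π electrons) plus a heteroatom lone pair (2) give 6 π electrons. 6 = 4(1)+2, so it is aromatic (oxazole).
The 6-membered ring with two nitrogens (1,4) is fully conjugated (every ring atom contributes a p orbital); 3 ring double bonds give 6 π electrons. 6 = 4(1)+2, so it is aromatic (pyrazine).
The 7-membered ring has one sp³ carbon, so it is not fully conjugated — not aromatic (cycloheptatriene).
The 6-membered ring with two nitrogens (1,3) is planar and fully conjugated; 3 ring double bonds give 6 π electrons. That satisfies 4n+2 with n=1, so it is aromatic (pyrimidine).
3 of the 5 rings are aromatic. Total: 3.

3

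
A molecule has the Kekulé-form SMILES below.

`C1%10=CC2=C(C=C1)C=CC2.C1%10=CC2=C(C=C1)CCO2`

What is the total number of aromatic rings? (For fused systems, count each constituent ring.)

2

The SMILES encodes a six-membered carbon ring with three alternating C=C double bonds, fused to a five-membered carbon ring containing one C=C double bond and one sp³ carbon; a six-membered carbon ring with three alternating C=C double bonds, fused to a five-membered ring containing one oxygen and two sp³ carbons.
The 6-membered ring has a continuous p-orbital overlap around the ring; 3 ring double bonds give 6 π electrons. That satisfies 4n+2 with n=1, so it is aromatic (benzene ring).
The 5-membered ring has one sp³ carbon, so it is not fully conjugated — not aromatic (cyclopentene ring).
The second 6-membered ring is planar and fully conjugated; 3 ring double bonds give 6 π electrons. That satisfies 4n+2 with n=1, so it is aromatic (benzene ring).
The 5-membered ring with one oxygen has two sp³ carbons, so it is not fully conjugated — not aromatic (oxolane ring).
2 of the 4 rings are aromatic. Total: 2.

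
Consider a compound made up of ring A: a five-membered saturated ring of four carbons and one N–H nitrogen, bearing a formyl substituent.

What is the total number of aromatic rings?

0

Ring A has only sp³ atoms, so it is not fully conjugated — not aromatic (pyrrolidine).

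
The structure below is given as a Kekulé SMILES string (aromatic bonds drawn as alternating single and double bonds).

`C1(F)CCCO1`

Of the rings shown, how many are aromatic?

The SMILES encodes a five-membered saturated ring of four carbons and one oxygen.
The 5-membered ring with one oxygen has only sp³ atoms, so it is not fully conjugated — not aromatic (tetrahydrofuran).

0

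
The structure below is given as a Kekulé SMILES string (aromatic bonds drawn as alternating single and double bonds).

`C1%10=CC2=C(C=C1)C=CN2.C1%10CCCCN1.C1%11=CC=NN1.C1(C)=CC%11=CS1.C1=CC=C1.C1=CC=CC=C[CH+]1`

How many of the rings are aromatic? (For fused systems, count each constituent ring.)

The SMILES encodes a six-membered carbon ring with three alternating C=C double bonds, fused to a five-membered ring containing one N–H nitrogen and two C=C double bonds; a six-membered saturated ring of five carbons and one N–H nitrogen; a five-membered ring with two adjacent nitrogens (one bearing H, one in a double bond) and two double bonds; a five-membered ring of four carbons and one sulfur, with two C=C double bonds; a four-membered carbon ring with two alternating C=C double bonds; a seven-membered all-carbon ring bearing a positive charge on one carbon, with three C=C double bonds.
The fused 6/5-membered bicyclic (with one N–H) is a single π system with 9 sp² atoms and 10 π electrons from ring double bonds plus a heteroatom lone pair. 10 = 4(2)+2, so the system is aromatic and both rings count as aromatic (indole).
The 6-membered ring with one N–H has only sp³ atoms, so it is not fully conjugated — not aromatic (piperidine).
The 5-membered ring with two adjacent nitrogens (one N–H, one =N–) is planar and fully conjugated; 2 ring double bonds (4 π electrons) plus a heteroatom lone pair (2) give 6 π electrons. 6 = 4(1)+2, so it is aromatic (pyrazole).
The 5-membered ring with one sulfur is fully conjugated (every ring atom contributes a p orbital); 2 ring double bonds (4 π electrons) plus a heteroatom lone pair (2) give 6 π electrons. That satisfies 4n+2 with n=1, so it is aromatic (thiophene).
The 4-membered ring has only sp² ring atoms; a planar conformation would have a fully conjugated π system of 4 electrons. But 4 = 4(1), which is 4n not 4n+2, so it is not aromatic (cyclobutadiene) — cyclobutadiene is antiaromatic and distorts to a rectangle.
The 7-membered ring is fully conjugated (every ring atom contributes a p orbital); 3 ring double bonds (6 π electrons) plus the carbocation's empty p orbital (0, but keeps the ring conjugated) give 6 π electrons. That satisfies 4n+2 with n=1, so it is aromatic (tropylium cation).
5 of the 7 rings are aromatic. Total: 5.

5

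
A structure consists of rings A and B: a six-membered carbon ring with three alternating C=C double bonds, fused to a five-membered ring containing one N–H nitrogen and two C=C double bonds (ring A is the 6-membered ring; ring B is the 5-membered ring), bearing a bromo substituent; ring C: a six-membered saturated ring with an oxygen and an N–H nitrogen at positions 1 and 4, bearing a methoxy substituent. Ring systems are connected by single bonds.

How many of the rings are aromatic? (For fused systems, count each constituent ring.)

Rings A and B form a fused bicyclic system (with one N–H) with 9 sp² atoms and 10 π electrons from ring double bonds plus a heteroatom lone pair. 10 = 4(2)+2, so the system is aromatic and both rings count as aromatic (indole).
Ring C has only sp³ atoms, so it is not fully conjugated — not aromatic (morpholine).
Aromatic: A, B. Total: 2.

2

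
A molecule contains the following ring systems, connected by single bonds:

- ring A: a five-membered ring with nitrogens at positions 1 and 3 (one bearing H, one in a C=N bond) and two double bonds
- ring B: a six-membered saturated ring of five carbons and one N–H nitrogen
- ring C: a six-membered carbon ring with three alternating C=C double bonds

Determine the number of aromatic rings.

2

Ring A is planar and fully conjugated; 2 ring double bonds (4 π electrons) plus a heteroatom lone pair (2) give 6 π electrons. That satisfies 4n+2 with n=1, so ring A is aromatic (imidazole).
Ring B has only sp³ atoms, so it is not fully conjugated — not aromatic (piperidine).
Ring C is fully conjugated (every ring atom contributes a p orbital); 3 ring double bonds give 6 π electrons. 6 = 4(1)+2, so ring C is aromatic (benzene).
Aromatic: A, C. Total: 2.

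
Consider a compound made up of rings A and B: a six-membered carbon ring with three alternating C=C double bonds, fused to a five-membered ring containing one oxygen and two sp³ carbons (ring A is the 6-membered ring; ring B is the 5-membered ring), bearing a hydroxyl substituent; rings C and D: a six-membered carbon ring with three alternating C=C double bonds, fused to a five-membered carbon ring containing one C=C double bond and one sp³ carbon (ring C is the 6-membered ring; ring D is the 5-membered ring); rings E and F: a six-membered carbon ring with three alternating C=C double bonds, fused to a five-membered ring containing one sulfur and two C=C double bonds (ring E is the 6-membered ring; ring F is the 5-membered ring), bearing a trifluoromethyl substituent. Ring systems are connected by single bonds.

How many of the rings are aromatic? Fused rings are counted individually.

Ring A is planar and fully conjugated; 3 ring double bonds give 6 π electrons. Since 6 = 4n+2 (n=1), ring A is aromatic (benzene ring).
Ring B has two sp³ carbons, so it is not fully conjugated — not aromatic (oxolane ring).
Ring C is planar and fully conjugated; 3 ring double bonds give 6 π electrons. 6 = 4(1)+2, so ring C is aromatic (benzene ring).
Ring D has one sp³ carbon, so it is not fully conjugated — not aromatic (cyclopentene ring).
Rings E and F form a fused bicyclic system (with one sulfur) with 9 sp² atoms and 10 π electrons from ring double bonds plus a heteroatom lone pair. 10 = 4(2)+2, so the system is aromatic and both rings count as aromatic (benzothiophene).
Aromatic: A, C, E, F. Total: 4.

4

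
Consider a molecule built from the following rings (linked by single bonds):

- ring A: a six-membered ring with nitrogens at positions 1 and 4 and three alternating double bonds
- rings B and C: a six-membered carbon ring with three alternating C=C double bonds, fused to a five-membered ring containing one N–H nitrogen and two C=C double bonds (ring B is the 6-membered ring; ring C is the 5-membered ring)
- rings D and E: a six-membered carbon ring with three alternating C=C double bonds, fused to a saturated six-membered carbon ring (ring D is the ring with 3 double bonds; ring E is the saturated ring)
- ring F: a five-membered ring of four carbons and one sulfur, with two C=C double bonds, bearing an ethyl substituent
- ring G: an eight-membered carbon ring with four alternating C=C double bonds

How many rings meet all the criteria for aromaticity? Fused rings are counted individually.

Ring A has a continuous p-orbital overlap around the ring; 3 ring double bonds give 6 π electrons. That satisfies 4n+2 with n=1, so ring A is aromatic (pyrazine).
Rings B and C form a fused bicyclic system (with one N–H) with 9 sp² atoms and 10 π electrons from ring double bonds plus a heteroatom lone pair. 10 = 4(2)+2, so the system is aromatic and both rings count as aromatic (indole).
Ring D has a continuous p-orbital overlap around the ring; 3 ring double bonds give 6 π electrons. 6 = 4(1)+2, so ring D is aromatic (benzene ring).
Ring E has four sp³ carbons, so it is not fully conjugated — not aromatic (cyclohexane ring).
Ring F is planar and fully conjugated; 2 ring double bonds (4 π electrons) plus a heteroatom lone pair (2) give 6 π electrons. Since 6 = 4n+2 (n=1), ring F is aromatic (thiophene).
Ring G has only sp² ring atoms; a planar conformation would have a fully conjugated π system of 8 electrons. But 8 = 4(2), which is 4n not 4n+2, so ring G is not aromatic (cyclooctatetraene) — cyclooctatetraene distorts into a non-planar tub to avoid antiaromaticity.
Aromatic: A, B, C, D, F. Total: 5.

5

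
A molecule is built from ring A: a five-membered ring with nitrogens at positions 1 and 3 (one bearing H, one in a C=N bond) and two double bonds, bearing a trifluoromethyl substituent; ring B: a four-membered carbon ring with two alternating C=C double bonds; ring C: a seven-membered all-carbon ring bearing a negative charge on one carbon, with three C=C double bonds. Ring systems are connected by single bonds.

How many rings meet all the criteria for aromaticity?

Ring A is planar and fully conjugated; 2 ring double bonds (4 π electrons) plus a heteroatom lone pair (2) give 6 π electrons. 6 = 4(1)+2, so ring A is aromatic (imidazole).
Ring B has only sp² ring atoms; a planar conformation would have a fully conjugated π system of 4 electrons. But 4 = 4(1), which is 4n not 4n+2, so ring B is not aromatic (cyclobutadiene) — cyclobutadiene is antiaromatic and distorts to a rectangle.
Ring C has only sp² ring atoms; a planar conformation would have a fully conjugated π system of 8 electrons. But 8 = 4(2), which is 4n not 4n+2, so ring C is not aromatic (cycloheptatrienyl anion).
Aromatic: A. Total: 1.

1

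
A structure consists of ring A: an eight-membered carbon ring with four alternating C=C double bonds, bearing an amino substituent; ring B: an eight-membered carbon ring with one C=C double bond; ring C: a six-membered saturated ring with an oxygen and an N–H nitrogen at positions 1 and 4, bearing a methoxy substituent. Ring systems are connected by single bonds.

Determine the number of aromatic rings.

0

Ring A has only sp² ring atoms; a planar conformation would have a fully conjugated π system of 8 electrons. But 8 = 4(2), which is 4n not 4n+2, so ring A is not aromatic (cyclooctatetraene) — cyclooctatetraene distorts into a non-planar tub to avoid antiaromaticity.
Ring B has six sp³ carbons, so it is not fully conjugated — not aromatic (cyclooctene).
Ring C has only sp³ atoms, so it is not fully conjugated — not aromatic (morpholine).
No ring is aromatic. Total: 0.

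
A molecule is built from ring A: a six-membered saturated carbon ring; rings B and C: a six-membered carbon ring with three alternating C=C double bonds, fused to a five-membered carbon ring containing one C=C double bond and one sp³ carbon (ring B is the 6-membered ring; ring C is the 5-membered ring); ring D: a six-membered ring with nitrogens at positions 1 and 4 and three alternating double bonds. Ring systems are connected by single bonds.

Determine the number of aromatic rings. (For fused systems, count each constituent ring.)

Ring A has only sp³ atoms, so it is not fully conjugated — not aromatic (cyclohexane).
Ring B has a continuous p-orbital overlap around the ring; 3 ring double bonds give 6 π electrons. Since 6 = 4n+2 (n=1), ring B is aromatic (benzene ring).
Ring C has one sp³ carbon, so it is not fully conjugated — not aromatic (cyclopentene ring).
Ring D has a continuous p-orbital overlap around the ring; 3 ring double bonds give 6 π electrons. Since 6 = 4n+2 (n=1), ring D is aromatic (pyrazine).
Aromatic: B, D. Total: 2.

2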